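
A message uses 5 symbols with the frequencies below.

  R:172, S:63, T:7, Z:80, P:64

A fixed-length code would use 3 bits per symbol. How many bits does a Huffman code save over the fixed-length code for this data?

Fixed-length: 3 bits × 386 symbols = 1158 bits.
Huffman merges:
T(7) + S(63) → 70
P(64) + 70 → 134
Z(80) + 134 → 214
R(172) + 214 → 386
Huffman total = 70 + 134 + 214 + 386 = 804 bits.
Saving = 1158 − 804 = 354 bits.

354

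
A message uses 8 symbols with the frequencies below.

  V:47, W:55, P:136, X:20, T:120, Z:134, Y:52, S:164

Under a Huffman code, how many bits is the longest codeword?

Merge the two lowest-weight nodes at each step:
combine X(20), V(47) → 67
combine Y(52), W(55) → 107
combine 67, 107 → 174
combine T(120), Z(134) → 254
combine P(136), S(164) → 300
combine 174, 254 → 428
combine 300, 428 → 728
Maximum depth reached is 4.

4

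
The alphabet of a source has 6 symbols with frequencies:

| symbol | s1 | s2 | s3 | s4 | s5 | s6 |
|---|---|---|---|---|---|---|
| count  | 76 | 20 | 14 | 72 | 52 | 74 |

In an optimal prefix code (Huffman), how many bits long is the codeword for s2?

4

Build the tree from the bottom:
combine s3(14), s2(20) → 34
combine 34, s5(52) → 86
combine s4(72), s6(74) → 146
combine s1(76), 86 → 162
combine 146, 162 → 308
s2's leaf is at depth 4, giving a 4-bit codeword.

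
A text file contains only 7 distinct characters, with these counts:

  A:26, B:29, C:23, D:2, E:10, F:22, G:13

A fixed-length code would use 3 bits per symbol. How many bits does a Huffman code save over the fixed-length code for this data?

43

Fixed-length: 3 bits × 125 symbols = 375 bits.
Huffman merges:
D(2) + E(10) → 12
12 + G(13) → 25
F(22) + C(23) → 45
25 + A(26) → 51
B(29) + 45 → 74
51 + 74 → 125
Huffman total = 12 + 25 + 45 + 51 + 74 + 125 = 332 bits.
Saving = 375 − 332 = 43 bits.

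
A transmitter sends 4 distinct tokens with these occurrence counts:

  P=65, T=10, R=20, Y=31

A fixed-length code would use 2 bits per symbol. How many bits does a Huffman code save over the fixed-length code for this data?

35

Fixed-length: 2 bits × 126 symbols = 252 bits.
Huffman merges:
merge T(10) and R(20): 30
merge 30 and Y(31): 61
merge 61 and P(65): 126
Huffman total = 30 + 61 + 126 = 217 bits.
Saving = 252 − 217 = 35 bits.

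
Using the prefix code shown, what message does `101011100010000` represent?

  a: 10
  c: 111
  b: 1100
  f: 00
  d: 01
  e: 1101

aacfdff

Read left to right; each codeword is recognised as soon as it completes (prefix code):
  10→a | 10→a | 111→c | 00→f | 01→d | 00→f | 00→f
Decoded message: aacfdff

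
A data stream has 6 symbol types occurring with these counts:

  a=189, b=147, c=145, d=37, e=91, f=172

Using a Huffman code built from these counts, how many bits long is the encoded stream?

1963

Build the Huffman tree bottom-up:
merge d(37) and e(91): 128
merge 128 and c(145): 273
merge b(147) and f(172): 319
merge a(189) and 273: 462
merge 319 and 462: 781
Each symbol's bit-cost is frequency × depth; summing gives 1963 bits (equivalently 128 + 273 + 319 + 462 + 781).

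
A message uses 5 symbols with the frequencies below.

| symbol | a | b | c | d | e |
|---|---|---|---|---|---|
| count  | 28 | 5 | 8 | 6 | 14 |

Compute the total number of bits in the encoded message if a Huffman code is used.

124

Merge the two smallest weights repeatedly:
merge b(5) and d(6): 11
merge c(8) and 11: 19
merge e(14) and 19: 33
merge a(28) and 33: 61
Each symbol's bit-cost is frequency × depth; summing gives 124 bits (equivalently 11 + 19 + 33 + 61).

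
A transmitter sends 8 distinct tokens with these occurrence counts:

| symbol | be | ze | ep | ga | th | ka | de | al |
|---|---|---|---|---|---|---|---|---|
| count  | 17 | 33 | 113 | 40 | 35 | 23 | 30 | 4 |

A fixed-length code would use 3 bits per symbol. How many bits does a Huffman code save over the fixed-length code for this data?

98

Fixed-length: 3 bits × 295 symbols = 885 bits.
Huffman merges:
al(4) + be(17) → 21
21 + ka(23) → 44
de(30) + ze(33) → 63
th(35) + ga(40) → 75
44 + 63 → 107
75 + 107 → 182
ep(113) + 182 → 295
Huffman total = 21 + 44 + 63 + 75 + 107 + 182 + 295 = 787 bits.
Saving = 885 − 787 = 98 bits.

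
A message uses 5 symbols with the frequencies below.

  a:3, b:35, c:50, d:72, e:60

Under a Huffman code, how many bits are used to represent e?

2

Repeatedly merge the two smallest:
combine a(3), b(35) → 38
combine 38, c(50) → 88
combine e(60), d(72) → 132
combine 88, 132 → 220
The subtree containing e is merged 2 times, so code length = 2.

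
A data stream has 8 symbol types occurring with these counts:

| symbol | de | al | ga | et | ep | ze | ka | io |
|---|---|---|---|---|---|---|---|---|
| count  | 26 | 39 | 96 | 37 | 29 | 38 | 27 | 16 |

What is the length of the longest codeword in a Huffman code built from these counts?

Merge the two lowest-weight nodes at each step:
combine io(16), de(26) → 42
combine ka(27), ep(29) → 56
combine et(37), ze(38) → 75
combine al(39), 42 → 81
combine 56, 75 → 131
combine 81, ga(96) → 177
combine 131, 177 → 308
The rarest symbols sit at the bottom; the longest codeword is 4 bits.

4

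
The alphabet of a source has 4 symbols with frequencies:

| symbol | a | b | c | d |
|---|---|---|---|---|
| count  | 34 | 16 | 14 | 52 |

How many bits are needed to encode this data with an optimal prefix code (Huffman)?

Greedily combine the two least-frequent nodes:
combine c(14), b(16) → 30
combine 30, a(34) → 64
combine d(52), 64 → 116
Each symbol's bit-cost is frequency × depth; summing gives 210 bits (equivalently 30 + 64 + 116).

210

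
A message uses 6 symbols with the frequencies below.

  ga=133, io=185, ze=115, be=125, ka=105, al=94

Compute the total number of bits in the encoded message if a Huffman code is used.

1953

Build the Huffman tree bottom-up:
merge al(94) and ka(105): 199
merge ze(115) and be(125): 240
merge ga(133) and io(185): 318
merge 199 and 240: 439
merge 318 and 439: 757
The encoded length is the sum of every internal node's weight: 199 + 240 + 318 + 439 + 757 = 1953 bits.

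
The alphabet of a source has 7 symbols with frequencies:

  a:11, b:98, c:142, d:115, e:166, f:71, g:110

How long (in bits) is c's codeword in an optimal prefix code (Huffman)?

2

Huffman merges, smallest pair first:
merge a(11) and f(71): 82
merge 82 and b(98): 180
merge g(110) and d(115): 225
merge c(142) and e(166): 308
merge 180 and 225: 405
merge 308 and 405: 713
The subtree containing c is merged 2 times, so code length = 2.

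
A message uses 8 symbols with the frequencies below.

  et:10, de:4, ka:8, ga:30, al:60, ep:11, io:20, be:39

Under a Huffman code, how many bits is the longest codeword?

Merge the two lowest-weight nodes at each step:
merge de(4) and ka(8): 12
merge et(10) and ep(11): 21
merge 12 and io(20): 32
merge 21 and ga(30): 51
merge 32 and be(39): 71
merge 51 and al(60): 111
merge 71 and 111: 182
Maximum depth reached is 4.

4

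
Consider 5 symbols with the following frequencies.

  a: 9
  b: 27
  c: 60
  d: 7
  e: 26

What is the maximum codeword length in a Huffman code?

4

Merge the two lowest-weight nodes at each step:
merge d(7) and a(9): 16
merge 16 and e(26): 42
merge b(27) and 42: 69
merge c(60) and 69: 129
The first pair merged (d, a) ends up deepest, at depth 4.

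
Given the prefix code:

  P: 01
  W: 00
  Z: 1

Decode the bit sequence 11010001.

ZZPWP

Read left to right; each codeword is recognised as soon as it completes (prefix code):
  1→Z | 1→Z | 01→P | 00→W | 01→P
Decoded message: ZZPWP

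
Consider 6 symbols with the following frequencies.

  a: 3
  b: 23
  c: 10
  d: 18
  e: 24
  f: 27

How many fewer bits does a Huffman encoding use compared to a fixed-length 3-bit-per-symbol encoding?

61

Fixed-length: 3 bits × 105 symbols = 315 bits.
Huffman merges:
a(3) + c(10) → 13
13 + d(18) → 31
b(23) + e(24) → 47
f(27) + 31 → 58
47 + 58 → 105
Huffman total = 13 + 31 + 47 + 58 + 105 = 254 bits.
Saving = 315 − 254 = 61 bits.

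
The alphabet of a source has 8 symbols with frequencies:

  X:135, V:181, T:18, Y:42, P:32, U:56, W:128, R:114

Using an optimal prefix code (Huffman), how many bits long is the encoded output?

1944

Greedily combine the two least-frequent nodes:
combine T(18), P(32) → 50
combine Y(42), 50 → 92
combine U(56), 92 → 148
combine R(114), W(128) → 242
combine X(135), 148 → 283
combine V(181), 242 → 423
combine 283, 423 → 706
Total encoded bits = sum of merged weights = 50 + 92 + 148 + 242 + 283 + 423 + 706 = 1944.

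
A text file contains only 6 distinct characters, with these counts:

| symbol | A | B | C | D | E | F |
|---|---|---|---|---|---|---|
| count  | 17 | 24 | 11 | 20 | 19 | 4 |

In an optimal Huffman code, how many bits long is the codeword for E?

2

Huffman merges, smallest pair first:
F(4) + C(11) → 15
15 + A(17) → 32
E(19) + D(20) → 39
B(24) + 32 → 56
39 + 56 → 95
E's leaf is at depth 2, giving a 2-bit codeword.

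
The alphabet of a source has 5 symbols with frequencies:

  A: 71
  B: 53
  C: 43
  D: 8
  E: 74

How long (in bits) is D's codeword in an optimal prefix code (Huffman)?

Build the tree from the bottom:
merge D(8) and C(43): 51
merge 51 and B(53): 104
merge A(71) and E(74): 145
merge 104 and 145: 249
D's leaf is at depth 3, giving a 3-bit codeword.

3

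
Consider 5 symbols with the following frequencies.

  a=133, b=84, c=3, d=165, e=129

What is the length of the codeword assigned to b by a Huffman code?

Build the tree from the bottom:
c(3) + b(84) → 87
87 + e(129) → 216
a(133) + d(165) → 298
216 + 298 → 514
The subtree containing b is merged 3 times, so code length = 3.

3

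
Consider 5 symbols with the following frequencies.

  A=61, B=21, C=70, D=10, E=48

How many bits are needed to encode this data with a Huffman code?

451

Greedily combine the two least-frequent nodes:
D(10) + B(21) → 31
31 + E(48) → 79
A(61) + C(70) → 131
79 + 131 → 210
Each symbol's bit-cost is frequency × depth; summing gives 451 bits (equivalently 31 + 79 + 131 + 210).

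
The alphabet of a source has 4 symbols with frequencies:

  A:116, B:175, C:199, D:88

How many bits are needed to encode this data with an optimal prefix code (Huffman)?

1156

Build the Huffman tree bottom-up:
D(88) + A(116) → 204
B(175) + C(199) → 374
204 + 374 → 578
Total encoded bits = sum of merged weights = 204 + 374 + 578 = 1156.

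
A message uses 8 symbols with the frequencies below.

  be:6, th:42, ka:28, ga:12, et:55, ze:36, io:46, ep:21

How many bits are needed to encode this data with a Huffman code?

Build the Huffman tree bottom-up:
combine be(6), ga(12) → 18
combine 18, ep(21) → 39
combine ka(28), ze(36) → 64
combine 39, th(42) → 81
combine io(46), et(55) → 101
combine 64, 81 → 145
combine 101, 145 → 246
Each symbol's bit-cost is frequency × depth; summing gives 694 bits (equivalently 18 + 39 + 64 + 81 + 101 + 145 + 246).

694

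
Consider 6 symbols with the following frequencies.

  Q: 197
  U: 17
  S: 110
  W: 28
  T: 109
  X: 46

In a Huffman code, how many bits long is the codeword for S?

Huffman merges, smallest pair first:
combine U(17), W(28) → 45
combine 45, X(46) → 91
combine 91, T(109) → 200
combine S(110), Q(197) → 307
combine 200, 307 → 507
S sits 2 levels below the root, so its codeword is 2 bits.

2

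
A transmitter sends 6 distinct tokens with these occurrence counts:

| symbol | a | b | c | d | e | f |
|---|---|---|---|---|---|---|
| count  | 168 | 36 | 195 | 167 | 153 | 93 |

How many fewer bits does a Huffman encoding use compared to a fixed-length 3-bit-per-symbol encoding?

401

Fixed-length: 3 bits × 812 symbols = 2436 bits.
Huffman merges:
b(36) + f(93) → 129
129 + e(153) → 282
d(167) + a(168) → 335
c(195) + 282 → 477
335 + 477 → 812
Huffman total = 129 + 282 + 335 + 477 + 812 = 2035 bits.
Saving = 2436 − 2035 = 401 bits.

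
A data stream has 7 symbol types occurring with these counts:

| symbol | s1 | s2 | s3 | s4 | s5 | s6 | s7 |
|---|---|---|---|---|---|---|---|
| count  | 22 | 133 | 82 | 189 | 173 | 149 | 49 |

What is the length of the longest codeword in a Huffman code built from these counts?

Merge the two lowest-weight nodes at each step:
s1(22) + s7(49) → 71
71 + s3(82) → 153
s2(133) + s6(149) → 282
153 + s5(173) → 326
s4(189) + 282 → 471
326 + 471 → 797
Maximum depth reached is 4.

4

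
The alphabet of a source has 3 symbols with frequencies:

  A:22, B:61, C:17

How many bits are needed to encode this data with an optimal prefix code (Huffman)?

139

Merge the two smallest weights repeatedly:
C(17) + A(22) → 39
39 + B(61) → 100
The encoded length is the sum of every internal node's weight: 39 + 100 = 139 bits.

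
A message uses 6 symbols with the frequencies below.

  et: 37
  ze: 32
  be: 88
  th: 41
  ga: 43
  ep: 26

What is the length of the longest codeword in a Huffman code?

3

Merge the two lowest-weight nodes at each step:
combine ep(26), ze(32) → 58
combine et(37), th(41) → 78
combine ga(43), 58 → 101
combine 78, be(88) → 166
combine 101, 166 → 267
Maximum depth reached is 3.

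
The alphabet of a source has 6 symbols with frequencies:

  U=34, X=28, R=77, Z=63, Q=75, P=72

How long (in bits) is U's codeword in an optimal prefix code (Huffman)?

Repeatedly merge the two smallest:
merge X(28) and U(34): 62
merge 62 and Z(63): 125
merge P(72) and Q(75): 147
merge R(77) and 125: 202
merge 147 and 202: 349
The subtree containing U is merged 4 times, so code length = 4.

4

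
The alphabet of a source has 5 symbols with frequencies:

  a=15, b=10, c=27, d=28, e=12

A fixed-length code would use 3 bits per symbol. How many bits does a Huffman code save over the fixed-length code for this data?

Fixed-length: 3 bits × 92 symbols = 276 bits.
Huffman merges:
combine b(10), e(12) → 22
combine a(15), 22 → 37
combine c(27), d(28) → 55
combine 37, 55 → 92
Huffman total = 22 + 37 + 55 + 92 = 206 bits.
Saving = 276 − 206 = 70 bits.

70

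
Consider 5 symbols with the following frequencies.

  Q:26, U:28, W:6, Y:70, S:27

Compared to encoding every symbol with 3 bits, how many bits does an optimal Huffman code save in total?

140

Fixed-length: 3 bits × 157 symbols = 471 bits.
Huffman merges:
combine W(6), Q(26) → 32
combine S(27), U(28) → 55
combine 32, 55 → 87
combine Y(70), 87 → 157
Huffman total = 32 + 55 + 87 + 157 = 331 bits.
Saving = 471 − 331 = 140 bits.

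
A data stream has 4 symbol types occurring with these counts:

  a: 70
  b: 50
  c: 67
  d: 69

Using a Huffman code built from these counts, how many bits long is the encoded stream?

512

Greedily combine the two least-frequent nodes:
b(50) + c(67) → 117
d(69) + a(70) → 139
117 + 139 → 256
Each symbol's bit-cost is frequency × depth; summing gives 512 bits (equivalently 117 + 139 + 256).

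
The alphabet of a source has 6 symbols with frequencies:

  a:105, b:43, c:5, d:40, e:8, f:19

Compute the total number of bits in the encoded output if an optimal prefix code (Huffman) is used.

452

Greedily combine the two least-frequent nodes:
c(5) + e(8) → 13
13 + f(19) → 32
32 + d(40) → 72
b(43) + 72 → 115
a(105) + 115 → 220
Each symbol's bit-cost is frequency × depth; summing gives 452 bits (equivalently 13 + 32 + 72 + 115 + 220).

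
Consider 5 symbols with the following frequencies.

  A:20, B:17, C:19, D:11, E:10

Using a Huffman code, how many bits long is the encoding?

Build the Huffman tree bottom-up:
combine E(10), D(11) → 21
combine B(17), C(19) → 36
combine A(20), 21 → 41
combine 36, 41 → 77
The encoded length is the sum of every internal node's weight: 21 + 36 + 41 + 77 = 175 bits.

175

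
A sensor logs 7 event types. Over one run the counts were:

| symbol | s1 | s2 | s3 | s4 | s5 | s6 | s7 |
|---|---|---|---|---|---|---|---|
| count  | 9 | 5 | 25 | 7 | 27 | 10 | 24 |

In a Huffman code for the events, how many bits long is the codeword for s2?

Build the tree from the bottom:
s2(5) + s4(7) → 12
s1(9) + s6(10) → 19
12 + 19 → 31
s7(24) + s3(25) → 49
s5(27) + 31 → 58
49 + 58 → 107
The subtree containing s2 is merged 4 times, so code length = 4.

4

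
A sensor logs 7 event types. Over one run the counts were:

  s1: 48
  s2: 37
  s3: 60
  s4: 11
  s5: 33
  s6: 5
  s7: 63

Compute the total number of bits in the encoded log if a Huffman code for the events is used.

Greedily combine the two least-frequent nodes:
combine s6(5), s4(11) → 16
combine 16, s5(33) → 49
combine s2(37), s1(48) → 85
combine 49, s3(60) → 109
combine s7(63), 85 → 148
combine 109, 148 → 257
Each symbol's bit-cost is frequency × depth; summing gives 664 bits (equivalently 16 + 49 + 85 + 109 + 148 + 257).

664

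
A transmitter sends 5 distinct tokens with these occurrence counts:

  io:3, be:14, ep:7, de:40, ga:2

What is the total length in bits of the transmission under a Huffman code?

Build the Huffman tree bottom-up:
ga(2) + io(3) → 5
5 + ep(7) → 12
12 + be(14) → 26
26 + de(40) → 66
Each symbol's bit-cost is frequency × depth; summing gives 109 bits (equivalently 5 + 12 + 26 + 66).

109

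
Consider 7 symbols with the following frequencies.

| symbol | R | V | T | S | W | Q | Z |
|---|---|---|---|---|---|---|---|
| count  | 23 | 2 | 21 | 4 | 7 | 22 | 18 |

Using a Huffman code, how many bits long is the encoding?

Build the Huffman tree bottom-up:
merge V(2) and S(4): 6
merge 6 and W(7): 13
merge 13 and Z(18): 31
merge T(21) and Q(22): 43
merge R(23) and 31: 54
merge 43 and 54: 97
Total encoded bits = sum of merged weights = 6 + 13 + 31 + 43 + 54 + 97 = 244.

244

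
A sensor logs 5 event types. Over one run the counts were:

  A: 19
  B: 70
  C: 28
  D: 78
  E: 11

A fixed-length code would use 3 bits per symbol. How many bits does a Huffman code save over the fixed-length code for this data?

196

Fixed-length: 3 bits × 206 symbols = 618 bits.
Huffman merges:
combine E(11), A(19) → 30
combine C(28), 30 → 58
combine 58, B(70) → 128
combine D(78), 128 → 206
Huffman total = 30 + 58 + 128 + 206 = 422 bits.
Saving = 618 − 422 = 196 bits.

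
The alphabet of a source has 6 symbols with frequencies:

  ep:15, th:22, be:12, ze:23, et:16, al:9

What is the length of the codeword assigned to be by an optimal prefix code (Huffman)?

Huffman merges, smallest pair first:
merge al(9) and be(12): 21
merge ep(15) and et(16): 31
merge 21 and th(22): 43
merge ze(23) and 31: 54
merge 43 and 54: 97
The subtree containing be is merged 3 times, so code length = 3.

3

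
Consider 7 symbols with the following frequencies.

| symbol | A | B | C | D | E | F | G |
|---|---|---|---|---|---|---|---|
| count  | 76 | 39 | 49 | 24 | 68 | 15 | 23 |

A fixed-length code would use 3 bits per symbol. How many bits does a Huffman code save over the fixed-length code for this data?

Fixed-length: 3 bits × 294 symbols = 882 bits.
Huffman merges:
combine F(15), G(23) → 38
combine D(24), 38 → 62
combine B(39), C(49) → 88
combine 62, E(68) → 130
combine A(76), 88 → 164
combine 130, 164 → 294
Huffman total = 38 + 62 + 88 + 130 + 164 + 294 = 776 bits.
Saving = 882 − 776 = 106 bits.

106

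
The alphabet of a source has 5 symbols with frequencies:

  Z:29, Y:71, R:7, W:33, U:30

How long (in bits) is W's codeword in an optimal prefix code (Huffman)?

3

Repeatedly merge the two smallest:
R(7) + Z(29) → 36
U(30) + W(33) → 63
36 + 63 → 99
Y(71) + 99 → 170
The subtree containing W is merged 3 times, so code length = 3.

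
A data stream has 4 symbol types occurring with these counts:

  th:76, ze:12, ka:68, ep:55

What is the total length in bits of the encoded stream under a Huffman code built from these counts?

Greedily combine the two least-frequent nodes:
ze(12) + ep(55) → 67
67 + ka(68) → 135
th(76) + 135 → 211
Total encoded bits = sum of merged weights = 67 + 135 + 211 = 413.

413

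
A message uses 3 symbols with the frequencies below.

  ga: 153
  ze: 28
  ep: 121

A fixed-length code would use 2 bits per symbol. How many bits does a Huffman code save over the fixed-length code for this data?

153

Fixed-length: 2 bits × 302 symbols = 604 bits.
Huffman merges:
ze(28) + ep(121) → 149
149 + ga(153) → 302
Huffman total = 149 + 302 = 451 bits.
Saving = 604 − 451 = 153 bits.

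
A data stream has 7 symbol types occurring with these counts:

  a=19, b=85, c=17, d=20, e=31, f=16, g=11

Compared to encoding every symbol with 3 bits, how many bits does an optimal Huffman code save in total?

107

Fixed-length: 3 bits × 199 symbols = 597 bits.
Huffman merges:
combine g(11), f(16) → 27
combine c(17), a(19) → 36
combine d(20), 27 → 47
combine e(31), 36 → 67
combine 47, 67 → 114
combine b(85), 114 → 199
Huffman total = 27 + 36 + 47 + 67 + 114 + 199 = 490 bits.
Saving = 597 − 490 = 107 bits.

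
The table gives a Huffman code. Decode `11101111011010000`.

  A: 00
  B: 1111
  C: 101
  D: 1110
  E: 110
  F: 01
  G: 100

Read left to right; each codeword is recognised as soon as it completes (prefix code):
  1110→D | 1111→B | 01→F | 101→C | 00→A | 00→A
Decoded message: DBFCAA

DBFCAA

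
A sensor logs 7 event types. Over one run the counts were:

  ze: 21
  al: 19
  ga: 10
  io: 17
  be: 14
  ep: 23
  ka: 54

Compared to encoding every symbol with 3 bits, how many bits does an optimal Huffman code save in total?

Fixed-length: 3 bits × 158 symbols = 474 bits.
Huffman merges:
merge ga(10) and be(14): 24
merge io(17) and al(19): 36
merge ze(21) and ep(23): 44
merge 24 and 36: 60
merge 44 and ka(54): 98
merge 60 and 98: 158
Huffman total = 24 + 36 + 44 + 60 + 98 + 158 = 420 bits.
Saving = 474 − 420 = 54 bits.

54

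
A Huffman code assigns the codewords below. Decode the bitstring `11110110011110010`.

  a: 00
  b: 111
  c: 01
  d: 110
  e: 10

Read left to right; each codeword is recognised as soon as it completes (prefix code):
  111→b | 10→e | 110→d | 01→c | 111→b | 00→a | 10→e
Decoded message: bedcbae

bedcbae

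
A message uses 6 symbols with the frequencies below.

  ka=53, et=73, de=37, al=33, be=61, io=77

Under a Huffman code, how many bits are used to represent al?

3

Repeatedly merge the two smallest:
merge al(33) and de(37): 70
merge ka(53) and be(61): 114
merge 70 and et(73): 143
merge io(77) and 114: 191
merge 143 and 191: 334
The subtree containing al is merged 3 times, so code length = 3.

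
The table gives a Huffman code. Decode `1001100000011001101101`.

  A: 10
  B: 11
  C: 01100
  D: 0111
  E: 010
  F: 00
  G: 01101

Read left to right; each codeword is recognised as soon as it completes (prefix code):
  10→A | 01100→C | 00→F | 00→F | 11→B | 00→F | 11→B | 01101→G
Decoded message: ACFFBFBG

ACFFBFBG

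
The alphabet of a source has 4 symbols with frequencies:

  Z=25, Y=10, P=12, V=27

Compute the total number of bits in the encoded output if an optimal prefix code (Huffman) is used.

143

Merge the two smallest weights repeatedly:
combine Y(10), P(12) → 22
combine 22, Z(25) → 47
combine V(27), 47 → 74
The encoded length is the sum of every internal node's weight: 22 + 47 + 74 = 143 bits.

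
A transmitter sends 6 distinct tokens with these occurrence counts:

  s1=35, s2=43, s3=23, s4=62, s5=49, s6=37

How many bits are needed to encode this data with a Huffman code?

Build the Huffman tree bottom-up:
merge s3(23) and s1(35): 58
merge s6(37) and s2(43): 80
merge s5(49) and 58: 107
merge s4(62) and 80: 142
merge 107 and 142: 249
Total encoded bits = sum of merged weights = 58 + 80 + 107 + 142 + 249 = 636.

636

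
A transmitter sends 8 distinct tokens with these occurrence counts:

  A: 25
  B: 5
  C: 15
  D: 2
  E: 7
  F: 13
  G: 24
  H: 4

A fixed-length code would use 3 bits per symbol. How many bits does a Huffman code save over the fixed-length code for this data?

Fixed-length: 3 bits × 95 symbols = 285 bits.
Huffman merges:
merge D(2) and H(4): 6
merge B(5) and 6: 11
merge E(7) and 11: 18
merge F(13) and C(15): 28
merge 18 and G(24): 42
merge A(25) and 28: 53
merge 42 and 53: 95
Huffman total = 6 + 11 + 18 + 28 + 42 + 53 + 95 = 253 bits.
Saving = 285 − 253 = 32 bits.

32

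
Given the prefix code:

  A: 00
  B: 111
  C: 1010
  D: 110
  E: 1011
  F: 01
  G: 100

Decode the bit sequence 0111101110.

Read left to right; each codeword is recognised as soon as it completes (prefix code):
  01→F | 111→B | 01→F | 110→D
Decoded message: FBFD

FBFD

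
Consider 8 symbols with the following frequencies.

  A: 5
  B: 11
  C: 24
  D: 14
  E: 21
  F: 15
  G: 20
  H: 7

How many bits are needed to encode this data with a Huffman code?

339

Greedily combine the two least-frequent nodes:
combine A(5), H(7) → 12
combine B(11), 12 → 23
combine D(14), F(15) → 29
combine G(20), E(21) → 41
combine 23, C(24) → 47
combine 29, 41 → 70
combine 47, 70 → 117
Total encoded bits = sum of merged weights = 12 + 23 + 29 + 41 + 47 + 70 + 117 = 339.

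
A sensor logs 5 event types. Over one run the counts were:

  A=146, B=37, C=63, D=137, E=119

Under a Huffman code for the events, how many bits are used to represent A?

Huffman merges, smallest pair first:
combine B(37), C(63) → 100
combine 100, E(119) → 219
combine D(137), A(146) → 283
combine 219, 283 → 502
A sits 2 levels below the root, so its codeword is 2 bits.

2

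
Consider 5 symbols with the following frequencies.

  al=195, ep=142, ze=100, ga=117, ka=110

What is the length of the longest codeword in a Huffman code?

Merge the two lowest-weight nodes at each step:
merge ze(100) and ka(110): 210
merge ga(117) and ep(142): 259
merge al(195) and 210: 405
merge 259 and 405: 664
Maximum depth reached is 3.

3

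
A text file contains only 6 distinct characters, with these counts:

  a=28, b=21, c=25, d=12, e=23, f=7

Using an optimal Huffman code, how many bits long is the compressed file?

Greedily combine the two least-frequent nodes:
combine f(7), d(12) → 19
combine 19, b(21) → 40
combine e(23), c(25) → 48
combine a(28), 40 → 68
combine 48, 68 → 116
Total encoded bits = sum of merged weights = 19 + 40 + 48 + 68 + 116 = 291.

291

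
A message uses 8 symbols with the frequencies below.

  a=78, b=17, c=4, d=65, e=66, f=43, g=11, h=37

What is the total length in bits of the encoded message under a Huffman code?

866

Greedily combine the two least-frequent nodes:
c(4) + g(11) → 15
15 + b(17) → 32
32 + h(37) → 69
f(43) + d(65) → 108
e(66) + 69 → 135
a(78) + 108 → 186
135 + 186 → 321
The encoded length is the sum of every internal node's weight: 15 + 32 + 69 + 108 + 135 + 186 + 321 = 866 bits.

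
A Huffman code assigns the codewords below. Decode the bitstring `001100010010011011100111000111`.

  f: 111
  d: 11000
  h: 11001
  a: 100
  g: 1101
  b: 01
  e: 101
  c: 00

cdaaghdf

Read left to right; each codeword is recognised as soon as it completes (prefix code):
  00→c | 11000→d | 100→a | 100→a | 1101→g | 11001→h | 11000→d | 111→f
Decoded message: cdaaghdf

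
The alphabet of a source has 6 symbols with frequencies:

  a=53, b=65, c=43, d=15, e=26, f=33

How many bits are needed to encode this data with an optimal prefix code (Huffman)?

585

Build the Huffman tree bottom-up:
d(15) + e(26) → 41
f(33) + 41 → 74
c(43) + a(53) → 96
b(65) + 74 → 139
96 + 139 → 235
The encoded length is the sum of every internal node's weight: 41 + 74 + 96 + 139 + 235 = 585 bits.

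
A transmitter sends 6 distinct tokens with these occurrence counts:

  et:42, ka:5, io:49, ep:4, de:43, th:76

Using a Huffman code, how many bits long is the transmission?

Build the Huffman tree bottom-up:
merge ep(4) and ka(5): 9
merge 9 and et(42): 51
merge de(43) and io(49): 92
merge 51 and th(76): 127
merge 92 and 127: 219
Each symbol's bit-cost is frequency × depth; summing gives 498 bits (equivalently 9 + 51 + 92 + 127 + 219).

498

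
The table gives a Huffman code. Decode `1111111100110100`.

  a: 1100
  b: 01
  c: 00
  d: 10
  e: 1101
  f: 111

Read left to right; each codeword is recognised as soon as it completes (prefix code):
  111→f | 111→f | 1100→a | 1101→e | 00→c
Decoded message: ffaec

ffaec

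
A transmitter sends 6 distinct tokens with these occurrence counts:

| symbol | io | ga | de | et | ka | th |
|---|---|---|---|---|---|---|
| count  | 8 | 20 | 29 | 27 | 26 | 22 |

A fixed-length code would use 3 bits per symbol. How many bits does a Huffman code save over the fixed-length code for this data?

56

Fixed-length: 3 bits × 132 symbols = 396 bits.
Huffman merges:
combine io(8), ga(20) → 28
combine th(22), ka(26) → 48
combine et(27), 28 → 55
combine de(29), 48 → 77
combine 55, 77 → 132
Huffman total = 28 + 48 + 55 + 77 + 132 = 340 bits.
Saving = 396 − 340 = 56 bits.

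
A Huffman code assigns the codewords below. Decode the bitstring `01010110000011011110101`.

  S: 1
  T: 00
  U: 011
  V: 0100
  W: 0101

Read left to right; each codeword is recognised as soon as it completes (prefix code):
  0101→W | 011→U | 00→T | 00→T | 011→U | 011→U | 1→S | 1→S | 0101→W
Decoded message: WUTTUUSSW

WUTTUUSSW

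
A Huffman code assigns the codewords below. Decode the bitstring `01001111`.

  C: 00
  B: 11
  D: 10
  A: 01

Read left to right; each codeword is recognised as soon as it completes (prefix code):
  01→A | 00→C | 11→B | 11→B
Decoded message: ACBB

ACBB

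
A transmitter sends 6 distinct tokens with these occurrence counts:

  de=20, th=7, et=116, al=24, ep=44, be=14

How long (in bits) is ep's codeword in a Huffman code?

2

Repeatedly merge the two smallest:
combine th(7), be(14) → 21
combine de(20), 21 → 41
combine al(24), 41 → 65
combine ep(44), 65 → 109
combine 109, et(116) → 225
The subtree containing ep is merged 2 times, so code length = 2.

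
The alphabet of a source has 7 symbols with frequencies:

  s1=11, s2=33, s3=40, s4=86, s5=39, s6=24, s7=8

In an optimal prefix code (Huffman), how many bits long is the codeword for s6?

Build the tree from the bottom:
s7(8) + s1(11) → 19
19 + s6(24) → 43
s2(33) + s5(39) → 72
s3(40) + 43 → 83
72 + 83 → 155
s4(86) + 155 → 241
s6's leaf is at depth 4, giving a 4-bit codeword.

4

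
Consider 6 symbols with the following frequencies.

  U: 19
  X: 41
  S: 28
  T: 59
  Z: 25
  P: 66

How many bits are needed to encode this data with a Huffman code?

589

Merge the two smallest weights repeatedly:
combine U(19), Z(25) → 44
combine S(28), X(41) → 69
combine 44, T(59) → 103
combine P(66), 69 → 135
combine 103, 135 → 238
Each symbol's bit-cost is frequency × depth; summing gives 589 bits (equivalently 44 + 69 + 103 + 135 + 238).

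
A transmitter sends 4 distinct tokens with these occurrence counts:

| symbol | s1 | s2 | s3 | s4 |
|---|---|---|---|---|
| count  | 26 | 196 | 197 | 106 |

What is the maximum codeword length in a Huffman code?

Merge the two lowest-weight nodes at each step:
s1(26) + s4(106) → 132
132 + s2(196) → 328
s3(197) + 328 → 525
Maximum depth reached is 3.

3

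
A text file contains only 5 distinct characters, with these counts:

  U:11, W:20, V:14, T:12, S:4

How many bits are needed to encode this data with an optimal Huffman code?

137

Merge the two smallest weights repeatedly:
S(4) + U(11) → 15
T(12) + V(14) → 26
15 + W(20) → 35
26 + 35 → 61
Total encoded bits = sum of merged weights = 15 + 26 + 35 + 61 = 137.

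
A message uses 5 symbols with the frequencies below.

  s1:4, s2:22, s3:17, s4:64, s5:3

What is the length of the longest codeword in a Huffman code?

Merge the two lowest-weight nodes at each step:
combine s5(3), s1(4) → 7
combine 7, s3(17) → 24
combine s2(22), 24 → 46
combine 46, s4(64) → 110
The first pair merged (s5, s1) ends up deepest, at depth 4.

4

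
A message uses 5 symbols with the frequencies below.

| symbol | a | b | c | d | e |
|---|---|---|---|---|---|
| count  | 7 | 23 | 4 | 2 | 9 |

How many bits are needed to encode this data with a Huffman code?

Greedily combine the two least-frequent nodes:
d(2) + c(4) → 6
6 + a(7) → 13
e(9) + 13 → 22
22 + b(23) → 45
The encoded length is the sum of every internal node's weight: 6 + 13 + 22 + 45 = 86 bits.

86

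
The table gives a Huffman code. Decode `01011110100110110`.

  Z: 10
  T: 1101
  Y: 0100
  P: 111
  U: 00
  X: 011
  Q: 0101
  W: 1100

Read left to right; each codeword is recognised as soon as it completes (prefix code):
  0101→Q | 111→P | 0100→Y | 1101→T | 10→Z
Decoded message: QPYTZ

QPYTZ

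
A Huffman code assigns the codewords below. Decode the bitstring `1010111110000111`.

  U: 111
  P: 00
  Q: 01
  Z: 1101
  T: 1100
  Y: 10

YYUTPU

Read left to right; each codeword is recognised as soon as it completes (prefix code):
  10→Y | 10→Y | 111→U | 1100→T | 00→P | 111→U
Decoded message: YYUTPU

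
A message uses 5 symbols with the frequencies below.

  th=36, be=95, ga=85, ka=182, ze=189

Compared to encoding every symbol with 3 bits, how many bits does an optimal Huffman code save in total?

Fixed-length: 3 bits × 587 symbols = 1761 bits.
Huffman merges:
th(36) + ga(85) → 121
be(95) + 121 → 216
ka(182) + ze(189) → 371
216 + 371 → 587
Huffman total = 121 + 216 + 371 + 587 = 1295 bits.
Saving = 1761 − 1295 = 466 bits.

466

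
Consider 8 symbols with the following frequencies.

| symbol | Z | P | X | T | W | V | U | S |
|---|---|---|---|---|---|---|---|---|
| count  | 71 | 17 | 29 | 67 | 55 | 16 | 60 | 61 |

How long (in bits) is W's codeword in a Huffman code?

3

Huffman merges, smallest pair first:
merge V(16) and P(17): 33
merge X(29) and 33: 62
merge W(55) and U(60): 115
merge S(61) and 62: 123
merge T(67) and Z(71): 138
merge 115 and 123: 238
merge 138 and 238: 376
W's leaf is at depth 3, giving a 3-bit codeword.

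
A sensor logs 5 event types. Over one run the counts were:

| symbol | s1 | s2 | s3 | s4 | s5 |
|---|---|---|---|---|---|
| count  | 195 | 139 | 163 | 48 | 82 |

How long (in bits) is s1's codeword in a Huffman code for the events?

2

Build the tree from the bottom:
s4(48) + s5(82) → 130
130 + s2(139) → 269
s3(163) + s1(195) → 358
269 + 358 → 627
s1 sits 2 levels below the root, so its codeword is 2 bits.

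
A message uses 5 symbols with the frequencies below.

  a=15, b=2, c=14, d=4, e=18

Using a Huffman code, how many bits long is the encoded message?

Merge the two smallest weights repeatedly:
b(2) + d(4) → 6
6 + c(14) → 20
a(15) + e(18) → 33
20 + 33 → 53
Total encoded bits = sum of merged weights = 6 + 20 + 33 + 53 = 112.

112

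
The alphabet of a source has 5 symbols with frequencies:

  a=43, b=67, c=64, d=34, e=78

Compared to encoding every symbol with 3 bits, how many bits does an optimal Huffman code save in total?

209

Fixed-length: 3 bits × 286 symbols = 858 bits.
Huffman merges:
merge d(34) and a(43): 77
merge c(64) and b(67): 131
merge 77 and e(78): 155
merge 131 and 155: 286
Huffman total = 77 + 131 + 155 + 286 = 649 bits.
Saving = 858 − 649 = 209 bits.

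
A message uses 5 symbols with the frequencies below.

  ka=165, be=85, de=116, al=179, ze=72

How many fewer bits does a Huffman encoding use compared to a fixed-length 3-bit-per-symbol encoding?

Fixed-length: 3 bits × 617 symbols = 1851 bits.
Huffman merges:
combine ze(72), be(85) → 157
combine de(116), 157 → 273
combine ka(165), al(179) → 344
combine 273, 344 → 617
Huffman total = 157 + 273 + 344 + 617 = 1391 bits.
Saving = 1851 − 1391 = 460 bits.

460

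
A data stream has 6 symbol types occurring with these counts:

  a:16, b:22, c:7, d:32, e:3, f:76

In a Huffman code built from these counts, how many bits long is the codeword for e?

Repeatedly merge the two smallest:
combine e(3), c(7) → 10
combine 10, a(16) → 26
combine b(22), 26 → 48
combine d(32), 48 → 80
combine f(76), 80 → 156
e sits 5 levels below the root, so its codeword is 5 bits.

5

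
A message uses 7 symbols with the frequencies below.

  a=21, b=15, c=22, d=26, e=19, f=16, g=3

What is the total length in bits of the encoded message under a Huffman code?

Build the Huffman tree bottom-up:
g(3) + b(15) → 18
f(16) + 18 → 34
e(19) + a(21) → 40
c(22) + d(26) → 48
34 + 40 → 74
48 + 74 → 122
The encoded length is the sum of every internal node's weight: 18 + 34 + 40 + 48 + 74 + 122 = 336 bits.

336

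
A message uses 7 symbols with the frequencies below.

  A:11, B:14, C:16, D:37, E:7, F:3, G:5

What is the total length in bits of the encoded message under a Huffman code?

228

Build the Huffman tree bottom-up:
combine F(3), G(5) → 8
combine E(7), 8 → 15
combine A(11), B(14) → 25
combine 15, C(16) → 31
combine 25, 31 → 56
combine D(37), 56 → 93
Each symbol's bit-cost is frequency × depth; summing gives 228 bits (equivalently 8 + 15 + 25 + 31 + 56 + 93).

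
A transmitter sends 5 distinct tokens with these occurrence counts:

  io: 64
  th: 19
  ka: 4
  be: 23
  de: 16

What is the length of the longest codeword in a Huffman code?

Merge the two lowest-weight nodes at each step:
ka(4) + de(16) → 20
th(19) + 20 → 39
be(23) + 39 → 62
62 + io(64) → 126
Maximum depth reached is 4.

4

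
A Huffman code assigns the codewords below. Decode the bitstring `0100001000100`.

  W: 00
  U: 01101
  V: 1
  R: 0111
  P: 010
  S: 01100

PWPWVW

Read left to right; each codeword is recognised as soon as it completes (prefix code):
  010→P | 00→W | 010→P | 00→W | 1→V | 00→W
Decoded message: PWPWVW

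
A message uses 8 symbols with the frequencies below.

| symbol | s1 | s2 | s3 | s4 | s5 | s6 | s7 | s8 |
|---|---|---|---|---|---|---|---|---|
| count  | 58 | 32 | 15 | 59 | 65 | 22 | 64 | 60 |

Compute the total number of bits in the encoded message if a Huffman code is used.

1097

Merge the two smallest weights repeatedly:
combine s3(15), s6(22) → 37
combine s2(32), 37 → 69
combine s1(58), s4(59) → 117
combine s8(60), s7(64) → 124
combine s5(65), 69 → 134
combine 117, 124 → 241
combine 134, 241 → 375
Each symbol's bit-cost is frequency × depth; summing gives 1097 bits (equivalently 37 + 69 + 117 + 124 + 134 + 241 + 375).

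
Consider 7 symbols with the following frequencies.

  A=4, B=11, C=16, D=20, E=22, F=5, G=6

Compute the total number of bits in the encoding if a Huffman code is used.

218

Greedily combine the two least-frequent nodes:
A(4) + F(5) → 9
G(6) + 9 → 15
B(11) + 15 → 26
C(16) + D(20) → 36
E(22) + 26 → 48
36 + 48 → 84
Each symbol's bit-cost is frequency × depth; summing gives 218 bits (equivalently 9 + 15 + 26 + 36 + 48 + 84).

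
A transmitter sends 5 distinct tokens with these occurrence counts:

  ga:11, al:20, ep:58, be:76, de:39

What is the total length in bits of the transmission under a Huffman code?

Merge the two smallest weights repeatedly:
ga(11) + al(20) → 31
31 + de(39) → 70
ep(58) + 70 → 128
be(76) + 128 → 204
Each symbol's bit-cost is frequency × depth; summing gives 433 bits (equivalently 31 + 70 + 128 + 204).

433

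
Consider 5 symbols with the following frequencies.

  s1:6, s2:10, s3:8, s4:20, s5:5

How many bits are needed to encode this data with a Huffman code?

107

Greedily combine the two least-frequent nodes:
s5(5) + s1(6) → 11
s3(8) + s2(10) → 18
11 + 18 → 29
s4(20) + 29 → 49
Total encoded bits = sum of merged weights = 11 + 18 + 29 + 49 = 107.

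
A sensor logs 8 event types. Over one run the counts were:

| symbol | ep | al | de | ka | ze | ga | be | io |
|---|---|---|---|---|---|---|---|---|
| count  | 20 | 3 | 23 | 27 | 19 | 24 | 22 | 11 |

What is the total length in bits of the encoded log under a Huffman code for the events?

Greedily combine the two least-frequent nodes:
merge al(3) and io(11): 14
merge 14 and ze(19): 33
merge ep(20) and be(22): 42
merge de(23) and ga(24): 47
merge ka(27) and 33: 60
merge 42 and 47: 89
merge 60 and 89: 149
The encoded length is the sum of every internal node's weight: 14 + 33 + 42 + 47 + 60 + 89 + 149 = 434 bits.

434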